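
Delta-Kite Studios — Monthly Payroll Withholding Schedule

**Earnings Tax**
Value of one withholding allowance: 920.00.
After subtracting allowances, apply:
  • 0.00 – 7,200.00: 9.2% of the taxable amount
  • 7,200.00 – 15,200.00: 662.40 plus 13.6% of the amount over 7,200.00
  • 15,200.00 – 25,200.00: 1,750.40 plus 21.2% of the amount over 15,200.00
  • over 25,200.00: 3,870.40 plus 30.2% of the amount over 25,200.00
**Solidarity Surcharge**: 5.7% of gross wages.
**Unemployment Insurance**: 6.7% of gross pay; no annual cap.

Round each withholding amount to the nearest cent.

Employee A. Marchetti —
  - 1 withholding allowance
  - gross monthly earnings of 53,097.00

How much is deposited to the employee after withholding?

34,495.52

Earnings Tax: taxable = 53,097.00 − 1×920.00 = 52,177.00
  3,870.40 + 30.2% × (52,177.00 − 25,200.00) = 3,870.40 + 30.2% × 26,977.00 = 12,017.45
Solidarity Surcharge: 5.7% × 53,097.00 = 3,026.53
Unemployment Insurance: 6.7% × 53,097.00 = 3,557.50
Total withheld: 12,017.45 + 3,026.53 + 3,557.50 = 18,601.48
Net pay: 53,097.00 − 18,601.48 = 34,495.52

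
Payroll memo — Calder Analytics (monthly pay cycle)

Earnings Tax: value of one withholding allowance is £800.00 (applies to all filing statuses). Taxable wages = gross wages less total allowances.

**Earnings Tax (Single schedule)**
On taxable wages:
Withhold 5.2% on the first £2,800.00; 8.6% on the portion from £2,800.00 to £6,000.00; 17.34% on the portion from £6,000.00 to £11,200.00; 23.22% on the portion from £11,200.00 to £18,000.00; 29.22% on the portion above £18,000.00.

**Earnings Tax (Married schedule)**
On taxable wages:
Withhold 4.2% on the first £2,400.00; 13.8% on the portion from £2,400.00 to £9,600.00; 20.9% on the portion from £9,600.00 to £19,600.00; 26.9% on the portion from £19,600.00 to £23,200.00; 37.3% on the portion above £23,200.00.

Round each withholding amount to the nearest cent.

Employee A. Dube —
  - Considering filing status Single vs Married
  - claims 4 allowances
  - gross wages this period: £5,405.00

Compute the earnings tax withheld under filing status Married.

£92.61

Earnings Tax (Married): taxable = £5,405.00 − 4×£800.00 = £2,205.00
  4.2% × £2,205.00 = £92.61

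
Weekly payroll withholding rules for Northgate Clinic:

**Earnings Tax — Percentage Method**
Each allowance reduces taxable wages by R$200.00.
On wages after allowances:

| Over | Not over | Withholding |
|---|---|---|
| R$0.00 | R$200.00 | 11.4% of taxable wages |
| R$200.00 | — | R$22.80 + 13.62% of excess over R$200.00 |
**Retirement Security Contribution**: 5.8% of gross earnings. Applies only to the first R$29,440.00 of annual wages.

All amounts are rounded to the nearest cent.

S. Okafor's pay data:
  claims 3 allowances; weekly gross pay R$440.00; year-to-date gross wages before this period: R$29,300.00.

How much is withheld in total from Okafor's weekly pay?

Earnings Tax: taxable = R$440.00 − 3×R$200.00 = R$-160.00
  Taxable ≤ 0 → R$0.00
Retirement Security Contribution: cap R$29,440.00 − YTD R$29,300.00 = R$140.00 subject; 5.8% × R$140.00 = R$8.12
Total: R$0.00 + R$8.12 = R$8.12

R$8.12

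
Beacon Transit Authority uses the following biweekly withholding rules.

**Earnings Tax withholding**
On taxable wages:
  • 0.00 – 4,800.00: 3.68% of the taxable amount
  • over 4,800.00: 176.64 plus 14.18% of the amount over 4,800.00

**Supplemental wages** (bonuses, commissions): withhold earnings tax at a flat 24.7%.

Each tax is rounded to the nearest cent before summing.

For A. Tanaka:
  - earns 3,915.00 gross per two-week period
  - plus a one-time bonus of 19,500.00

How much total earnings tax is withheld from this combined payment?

4,960.57

Earnings Tax: taxable = 3,915.00
  3.68% × 3,915.00 = 144.07
Supplemental (24.7% flat on bonus): 24.7% × 19,500.00 = 4,816.50
Total earnings tax: 144.07 + 4,816.50 = 4,960.57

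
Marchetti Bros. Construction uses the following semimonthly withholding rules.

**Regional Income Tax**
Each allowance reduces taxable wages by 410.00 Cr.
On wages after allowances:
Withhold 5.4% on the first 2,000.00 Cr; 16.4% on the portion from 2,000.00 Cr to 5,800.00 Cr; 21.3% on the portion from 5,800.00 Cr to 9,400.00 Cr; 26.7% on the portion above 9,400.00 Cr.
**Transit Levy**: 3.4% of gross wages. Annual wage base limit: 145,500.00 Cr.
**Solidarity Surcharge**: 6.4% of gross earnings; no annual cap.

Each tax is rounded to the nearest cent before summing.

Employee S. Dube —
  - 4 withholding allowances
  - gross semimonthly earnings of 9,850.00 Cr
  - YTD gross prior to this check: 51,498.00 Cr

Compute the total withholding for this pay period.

2,209.83 Cr

Regional Income Tax: taxable = 9,850.00 Cr − 4×410.00 Cr = 8,210.00 Cr
  731.20 Cr + 21.3% × (8,210.00 Cr − 5,800.00 Cr) = 731.20 Cr + 21.3% × 2,410.00 Cr = 1,244.53 Cr
Transit Levy: 3.4% × 9,850.00 Cr = 334.90 Cr
Solidarity Surcharge: 6.4% × 9,850.00 Cr = 630.40 Cr
Total: 1,244.53 Cr + 334.90 Cr + 630.40 Cr = 2,209.83 Cr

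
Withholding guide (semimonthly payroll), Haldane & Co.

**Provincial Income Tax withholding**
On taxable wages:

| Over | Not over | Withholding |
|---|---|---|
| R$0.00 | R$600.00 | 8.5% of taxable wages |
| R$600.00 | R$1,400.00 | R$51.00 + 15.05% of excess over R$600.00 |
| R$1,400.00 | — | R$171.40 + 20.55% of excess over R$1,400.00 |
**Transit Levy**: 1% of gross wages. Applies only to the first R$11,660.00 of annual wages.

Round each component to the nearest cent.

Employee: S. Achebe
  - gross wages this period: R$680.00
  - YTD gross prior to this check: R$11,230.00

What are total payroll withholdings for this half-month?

R$67.34

Provincial Income Tax: taxable = R$680.00
  R$51.00 + 15.05% × (R$680.00 − R$600.00) = R$51.00 + 15.05% × R$80.00 = R$63.04
Transit Levy: cap R$11,660.00 − YTD R$11,230.00 = R$430.00 subject; 1% × R$430.00 = R$4.30
Total: R$63.04 + R$4.30 = R$67.34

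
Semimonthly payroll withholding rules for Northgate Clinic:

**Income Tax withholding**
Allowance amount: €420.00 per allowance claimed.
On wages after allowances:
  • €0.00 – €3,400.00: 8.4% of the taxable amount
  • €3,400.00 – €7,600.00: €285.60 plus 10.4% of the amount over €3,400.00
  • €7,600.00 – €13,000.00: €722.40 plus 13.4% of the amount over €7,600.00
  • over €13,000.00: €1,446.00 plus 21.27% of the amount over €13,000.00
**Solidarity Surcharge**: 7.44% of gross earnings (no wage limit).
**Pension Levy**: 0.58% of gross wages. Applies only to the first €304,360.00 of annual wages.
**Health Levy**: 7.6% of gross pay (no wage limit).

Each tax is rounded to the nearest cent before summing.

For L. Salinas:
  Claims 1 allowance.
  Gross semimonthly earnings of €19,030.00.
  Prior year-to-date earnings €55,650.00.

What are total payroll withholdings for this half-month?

€5,611.73

Income Tax: taxable = €19,030.00 − 1×€420.00 = €18,610.00
  €1,446.00 + 21.27% × (€18,610.00 − €13,000.00) = €1,446.00 + 21.27% × €5,610.00 = €2,639.25
Solidarity Surcharge: 7.44% × €19,030.00 = €1,415.83
Pension Levy: 0.58% × €19,030.00 = €110.37
Health Levy: 7.6% × €19,030.00 = €1,446.28
Total: €2,639.25 + €1,415.83 + €110.37 + €1,446.28 = €5,611.73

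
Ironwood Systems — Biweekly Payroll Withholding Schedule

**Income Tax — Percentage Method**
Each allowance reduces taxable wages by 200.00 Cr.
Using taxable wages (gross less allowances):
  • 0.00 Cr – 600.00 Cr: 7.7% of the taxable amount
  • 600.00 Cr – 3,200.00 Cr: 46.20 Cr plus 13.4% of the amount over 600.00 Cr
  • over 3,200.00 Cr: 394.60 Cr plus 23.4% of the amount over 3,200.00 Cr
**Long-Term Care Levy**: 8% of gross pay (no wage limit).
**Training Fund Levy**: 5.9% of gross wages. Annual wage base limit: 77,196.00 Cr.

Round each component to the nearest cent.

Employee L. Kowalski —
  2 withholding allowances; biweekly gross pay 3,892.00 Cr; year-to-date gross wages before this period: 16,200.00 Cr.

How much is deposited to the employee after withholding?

2,888.08 Cr

Income Tax: taxable = 3,892.00 Cr − 2×200.00 Cr = 3,492.00 Cr
  394.60 Cr + 23.4% × (3,492.00 Cr − 3,200.00 Cr) = 394.60 Cr + 23.4% × 292.00 Cr = 462.93 Cr
Long-Term Care Levy: 8% × 3,892.00 Cr = 311.36 Cr
Training Fund Levy: 5.9% × 3,892.00 Cr = 229.63 Cr
Total withheld: 462.93 Cr + 311.36 Cr + 229.63 Cr = 1,003.92 Cr
Net pay: 3,892.00 Cr − 1,003.92 Cr = 2,888.08 Cr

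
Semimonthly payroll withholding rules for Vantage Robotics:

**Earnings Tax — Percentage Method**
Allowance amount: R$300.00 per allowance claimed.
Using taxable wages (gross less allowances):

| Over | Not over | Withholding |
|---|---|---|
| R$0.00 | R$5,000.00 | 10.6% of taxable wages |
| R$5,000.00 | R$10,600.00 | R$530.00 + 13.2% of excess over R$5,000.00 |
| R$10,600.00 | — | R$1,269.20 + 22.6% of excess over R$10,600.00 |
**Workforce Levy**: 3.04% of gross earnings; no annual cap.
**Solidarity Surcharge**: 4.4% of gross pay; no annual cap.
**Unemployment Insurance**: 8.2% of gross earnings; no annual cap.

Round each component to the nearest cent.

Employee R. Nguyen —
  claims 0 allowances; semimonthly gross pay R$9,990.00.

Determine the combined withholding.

R$2,751.12

Earnings Tax: taxable = R$9,990.00
  R$530.00 + 13.2% × (R$9,990.00 − R$5,000.00) = R$530.00 + 13.2% × R$4,990.00 = R$1,188.68
Workforce Levy: 3.04% × R$9,990.00 = R$303.70
Solidarity Surcharge: 4.4% × R$9,990.00 = R$439.56
Unemployment Insurance: 8.2% × R$9,990.00 = R$819.18
Total: R$1,188.68 + R$303.70 + R$439.56 + R$819.18 = R$2,751.12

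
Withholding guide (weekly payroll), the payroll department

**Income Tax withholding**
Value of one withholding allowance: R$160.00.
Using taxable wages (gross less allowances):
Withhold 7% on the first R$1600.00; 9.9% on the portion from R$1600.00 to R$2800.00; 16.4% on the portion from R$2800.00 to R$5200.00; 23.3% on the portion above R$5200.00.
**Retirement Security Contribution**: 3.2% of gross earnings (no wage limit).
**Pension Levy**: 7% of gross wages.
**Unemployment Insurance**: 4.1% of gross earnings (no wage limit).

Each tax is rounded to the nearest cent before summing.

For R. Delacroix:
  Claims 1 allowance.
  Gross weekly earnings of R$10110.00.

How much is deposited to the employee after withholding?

R$6933.12

Income Tax: taxable = R$10110.00 − 1×R$160.00 = R$9950.00
  R$624.40 + 23.3% × (R$9950.00 − R$5200.00) = R$624.40 + 23.3% × R$4750.00 = R$1731.15
Retirement Security Contribution: 3.2% × R$10110.00 = R$323.52
Pension Levy: 7% × R$10110.00 = R$707.70
Unemployment Insurance: 4.1% × R$10110.00 = R$414.51
Total withheld: R$1731.15 + R$323.52 + R$707.70 + R$414.51 = R$3176.88
Net pay: R$10110.00 − R$3176.88 = R$6933.12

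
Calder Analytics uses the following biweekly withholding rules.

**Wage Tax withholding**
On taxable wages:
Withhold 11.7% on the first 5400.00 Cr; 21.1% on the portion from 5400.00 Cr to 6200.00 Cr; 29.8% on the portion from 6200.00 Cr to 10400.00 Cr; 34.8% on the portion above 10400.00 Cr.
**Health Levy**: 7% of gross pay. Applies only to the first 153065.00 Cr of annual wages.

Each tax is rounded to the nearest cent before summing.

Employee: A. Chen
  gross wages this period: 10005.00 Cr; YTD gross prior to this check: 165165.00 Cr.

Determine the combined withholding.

1934.49 Cr

Wage Tax: taxable = 10005.00 Cr
  800.60 Cr + 29.8% × (10005.00 Cr − 6200.00 Cr) = 800.60 Cr + 29.8% × 3805.00 Cr = 1934.49 Cr
Health Levy: YTD 165165.00 Cr ≥ cap 153065.00 Cr → 0.00 Cr
Total: 1934.49 Cr + 0.00 Cr = 1934.49 Cr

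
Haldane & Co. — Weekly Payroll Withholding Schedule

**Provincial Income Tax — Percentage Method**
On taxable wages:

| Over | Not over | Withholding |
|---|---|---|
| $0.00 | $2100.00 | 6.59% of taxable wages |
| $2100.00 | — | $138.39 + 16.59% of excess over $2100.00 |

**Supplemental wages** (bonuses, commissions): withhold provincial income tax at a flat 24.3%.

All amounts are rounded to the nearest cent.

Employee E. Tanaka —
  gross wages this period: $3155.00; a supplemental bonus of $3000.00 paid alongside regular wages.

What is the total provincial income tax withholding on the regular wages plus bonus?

Provincial Income Tax: taxable = $3155.00
  $138.39 + 16.59% × ($3155.00 − $2100.00) = $138.39 + 16.59% × $1055.00 = $313.41
Supplemental (24.3% flat on bonus): 24.3% × $3000.00 = $729.00
Total provincial income tax: $313.41 + $729.00 = $1042.41

$1042.41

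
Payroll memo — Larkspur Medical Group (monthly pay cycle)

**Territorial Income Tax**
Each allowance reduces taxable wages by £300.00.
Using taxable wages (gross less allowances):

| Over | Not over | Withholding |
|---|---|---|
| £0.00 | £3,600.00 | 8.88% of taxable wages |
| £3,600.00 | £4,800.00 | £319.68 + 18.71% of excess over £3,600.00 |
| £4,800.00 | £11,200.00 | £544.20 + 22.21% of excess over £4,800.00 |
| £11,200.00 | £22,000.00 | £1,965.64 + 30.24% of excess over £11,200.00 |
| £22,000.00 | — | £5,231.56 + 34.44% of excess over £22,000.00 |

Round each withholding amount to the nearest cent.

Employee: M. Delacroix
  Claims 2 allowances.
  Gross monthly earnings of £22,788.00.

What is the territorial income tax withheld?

Territorial Income Tax: taxable = £22,788.00 − 2×£300.00 = £22,188.00
  £5,231.56 + 34.44% × (£22,188.00 − £22,000.00) = £5,231.56 + 34.44% × £188.00 = £5,296.31

£5,296.31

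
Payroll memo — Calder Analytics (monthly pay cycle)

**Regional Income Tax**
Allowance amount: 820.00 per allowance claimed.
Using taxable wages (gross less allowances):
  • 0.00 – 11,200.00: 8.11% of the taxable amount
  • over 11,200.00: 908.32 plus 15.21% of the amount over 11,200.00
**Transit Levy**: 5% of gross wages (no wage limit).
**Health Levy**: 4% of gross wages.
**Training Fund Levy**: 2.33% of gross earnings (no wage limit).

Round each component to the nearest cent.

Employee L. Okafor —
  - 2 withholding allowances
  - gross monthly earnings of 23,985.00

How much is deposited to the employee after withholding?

Regional Income Tax: taxable = 23,985.00 − 2×820.00 = 22,345.00
  908.32 + 15.21% × (22,345.00 − 11,200.00) = 908.32 + 15.21% × 11,145.00 = 2,603.47
Transit Levy: 5% × 23,985.00 = 1,199.25
Health Levy: 4% × 23,985.00 = 959.40
Training Fund Levy: 2.33% × 23,985.00 = 558.85
Total withheld: 2,603.47 + 1,199.25 + 959.40 + 558.85 = 5,320.97
Net pay: 23,985.00 − 5,320.97 = 18,664.03

18,664.03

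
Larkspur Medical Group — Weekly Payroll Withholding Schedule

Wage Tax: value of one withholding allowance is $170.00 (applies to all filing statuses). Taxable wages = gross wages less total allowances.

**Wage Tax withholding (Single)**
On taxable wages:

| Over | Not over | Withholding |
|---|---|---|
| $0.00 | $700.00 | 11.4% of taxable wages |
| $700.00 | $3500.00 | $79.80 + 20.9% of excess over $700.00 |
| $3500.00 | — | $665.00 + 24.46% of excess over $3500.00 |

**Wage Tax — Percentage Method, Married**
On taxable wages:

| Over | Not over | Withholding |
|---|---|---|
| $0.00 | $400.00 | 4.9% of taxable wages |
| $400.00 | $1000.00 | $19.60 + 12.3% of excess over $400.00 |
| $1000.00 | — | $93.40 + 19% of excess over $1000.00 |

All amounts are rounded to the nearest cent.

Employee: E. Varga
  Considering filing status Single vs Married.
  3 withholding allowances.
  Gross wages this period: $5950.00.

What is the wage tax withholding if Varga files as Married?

Wage Tax (Married): taxable = $5950.00 − 3×$170.00 = $5440.00
  $93.40 + 19% × ($5440.00 − $1000.00) = $93.40 + 19% × $4440.00 = $937.00

$937.00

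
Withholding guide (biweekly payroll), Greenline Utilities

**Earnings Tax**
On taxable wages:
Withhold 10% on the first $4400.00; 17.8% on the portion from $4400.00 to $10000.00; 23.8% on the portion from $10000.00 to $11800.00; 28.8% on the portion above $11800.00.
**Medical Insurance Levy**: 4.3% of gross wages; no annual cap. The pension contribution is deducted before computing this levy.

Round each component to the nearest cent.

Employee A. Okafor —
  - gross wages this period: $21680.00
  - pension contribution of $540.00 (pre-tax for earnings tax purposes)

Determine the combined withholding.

Earnings Tax: taxable = $21680.00 − $540.00 = $21140.00
  $1865.20 + 28.8% × ($21140.00 − $11800.00) = $1865.20 + 28.8% × $9340.00 = $4555.12
Medical Insurance Levy: 4.3% × $21140.00 = $909.02
Total: $4555.12 + $909.02 = $5464.14

$5464.14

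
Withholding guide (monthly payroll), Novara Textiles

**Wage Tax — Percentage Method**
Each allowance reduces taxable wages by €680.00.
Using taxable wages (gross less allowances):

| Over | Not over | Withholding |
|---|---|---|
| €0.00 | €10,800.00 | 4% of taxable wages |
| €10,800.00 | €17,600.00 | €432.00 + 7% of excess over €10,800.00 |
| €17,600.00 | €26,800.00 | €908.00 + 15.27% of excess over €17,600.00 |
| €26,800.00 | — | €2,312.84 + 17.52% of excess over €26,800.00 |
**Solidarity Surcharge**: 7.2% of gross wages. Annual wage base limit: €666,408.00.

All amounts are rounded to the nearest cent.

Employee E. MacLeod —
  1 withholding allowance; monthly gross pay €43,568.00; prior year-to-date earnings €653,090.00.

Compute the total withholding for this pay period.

€6,090.36

Wage Tax: taxable = €43,568.00 − 1×€680.00 = €42,888.00
  €2,312.84 + 17.52% × (€42,888.00 − €26,800.00) = €2,312.84 + 17.52% × €16,088.00 = €5,131.46
Solidarity Surcharge: cap €666,408.00 − YTD €653,090.00 = €13,318.00 subject; 7.2% × €13,318.00 = €958.90
Total: €5,131.46 + €958.90 = €6,090.36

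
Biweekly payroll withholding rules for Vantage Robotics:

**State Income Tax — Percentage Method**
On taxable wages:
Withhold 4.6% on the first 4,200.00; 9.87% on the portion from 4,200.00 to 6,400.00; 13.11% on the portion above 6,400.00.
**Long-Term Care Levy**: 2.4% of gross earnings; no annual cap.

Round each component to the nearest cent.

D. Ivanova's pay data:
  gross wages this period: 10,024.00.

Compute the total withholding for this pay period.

1,126.03

State Income Tax: taxable = 10,024.00
  410.34 + 13.11% × (10,024.00 − 6,400.00) = 410.34 + 13.11% × 3,624.00 = 885.45
Long-Term Care Levy: 2.4% × 10,024.00 = 240.58
Total: 885.45 + 240.58 = 1,126.03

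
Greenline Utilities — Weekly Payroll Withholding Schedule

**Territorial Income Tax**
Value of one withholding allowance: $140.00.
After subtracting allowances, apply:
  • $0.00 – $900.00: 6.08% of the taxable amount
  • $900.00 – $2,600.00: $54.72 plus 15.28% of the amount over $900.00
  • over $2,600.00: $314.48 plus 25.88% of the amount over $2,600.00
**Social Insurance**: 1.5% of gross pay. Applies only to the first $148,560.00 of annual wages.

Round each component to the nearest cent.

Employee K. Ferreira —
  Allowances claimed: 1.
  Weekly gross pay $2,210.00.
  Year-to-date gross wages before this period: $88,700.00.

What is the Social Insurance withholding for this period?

Social Insurance: 1.5% × $2,210.00 = $33.15

$33.15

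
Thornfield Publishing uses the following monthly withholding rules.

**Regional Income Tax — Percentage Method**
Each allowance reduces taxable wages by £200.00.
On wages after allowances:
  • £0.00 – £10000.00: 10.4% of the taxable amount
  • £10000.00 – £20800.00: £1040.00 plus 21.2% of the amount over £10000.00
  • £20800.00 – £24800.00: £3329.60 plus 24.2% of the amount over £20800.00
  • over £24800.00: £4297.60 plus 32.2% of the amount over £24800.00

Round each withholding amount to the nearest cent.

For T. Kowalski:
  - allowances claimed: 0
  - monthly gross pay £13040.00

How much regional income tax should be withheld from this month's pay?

Regional Income Tax: taxable = £13040.00
  £1040.00 + 21.2% × (£13040.00 − £10000.00) = £1040.00 + 21.2% × £3040.00 = £1684.48

£1684.48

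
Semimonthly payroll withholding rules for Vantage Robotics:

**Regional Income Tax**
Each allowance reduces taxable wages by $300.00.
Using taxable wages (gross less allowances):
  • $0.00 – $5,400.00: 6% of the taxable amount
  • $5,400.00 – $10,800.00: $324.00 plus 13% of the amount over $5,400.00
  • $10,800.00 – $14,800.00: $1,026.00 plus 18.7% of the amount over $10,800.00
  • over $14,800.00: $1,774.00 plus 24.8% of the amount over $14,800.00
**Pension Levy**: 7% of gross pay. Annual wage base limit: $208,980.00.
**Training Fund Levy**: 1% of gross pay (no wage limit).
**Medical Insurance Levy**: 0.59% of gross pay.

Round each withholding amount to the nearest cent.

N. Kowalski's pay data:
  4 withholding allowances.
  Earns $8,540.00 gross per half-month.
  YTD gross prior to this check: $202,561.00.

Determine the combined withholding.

Regional Income Tax: taxable = $8,540.00 − 4×$300.00 = $7,340.00
  $324.00 + 13% × ($7,340.00 − $5,400.00) = $324.00 + 13% × $1,940.00 = $576.20
Pension Levy: cap $208,980.00 − YTD $202,561.00 = $6,419.00 subject; 7% × $6,419.00 = $449.33
Training Fund Levy: 1% × $8,540.00 = $85.40
Medical Insurance Levy: 0.59% × $8,540.00 = $50.39
Total: $576.20 + $449.33 + $85.40 + $50.39 = $1,161.32

$1,161.32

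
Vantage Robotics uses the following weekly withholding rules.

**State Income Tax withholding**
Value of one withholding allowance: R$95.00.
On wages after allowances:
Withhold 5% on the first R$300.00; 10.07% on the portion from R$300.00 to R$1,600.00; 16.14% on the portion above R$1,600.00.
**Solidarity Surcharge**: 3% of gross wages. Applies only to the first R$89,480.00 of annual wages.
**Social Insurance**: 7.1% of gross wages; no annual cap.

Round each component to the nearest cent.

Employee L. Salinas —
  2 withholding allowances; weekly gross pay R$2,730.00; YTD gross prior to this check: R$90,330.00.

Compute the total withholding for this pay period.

R$491.46

State Income Tax: taxable = R$2,730.00 − 2×R$95.00 = R$2,540.00
  R$145.91 + 16.14% × (R$2,540.00 − R$1,600.00) = R$145.91 + 16.14% × R$940.00 = R$297.63
Solidarity Surcharge: YTD R$90,330.00 ≥ cap R$89,480.00 → R$0.00
Social Insurance: 7.1% × R$2,730.00 = R$193.83
Total: R$297.63 + R$0.00 + R$193.83 = R$491.46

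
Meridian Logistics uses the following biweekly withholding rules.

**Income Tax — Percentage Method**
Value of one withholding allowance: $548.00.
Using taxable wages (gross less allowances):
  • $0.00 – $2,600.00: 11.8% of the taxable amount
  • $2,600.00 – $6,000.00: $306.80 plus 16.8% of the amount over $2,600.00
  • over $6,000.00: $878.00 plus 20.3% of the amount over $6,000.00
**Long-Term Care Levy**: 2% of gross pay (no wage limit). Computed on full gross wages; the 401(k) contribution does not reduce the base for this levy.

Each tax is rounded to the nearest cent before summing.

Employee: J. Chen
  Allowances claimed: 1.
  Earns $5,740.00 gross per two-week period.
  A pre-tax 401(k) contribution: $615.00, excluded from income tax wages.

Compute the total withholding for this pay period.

Income Tax: taxable = $5,740.00 − $615.00 − 1×$548.00 = $4,577.00
  $306.80 + 16.8% × ($4,577.00 − $2,600.00) = $306.80 + 16.8% × $1,977.00 = $638.94
Long-Term Care Levy: 2% × $5,740.00 = $114.80
Total: $638.94 + $114.80 = $753.74

$753.74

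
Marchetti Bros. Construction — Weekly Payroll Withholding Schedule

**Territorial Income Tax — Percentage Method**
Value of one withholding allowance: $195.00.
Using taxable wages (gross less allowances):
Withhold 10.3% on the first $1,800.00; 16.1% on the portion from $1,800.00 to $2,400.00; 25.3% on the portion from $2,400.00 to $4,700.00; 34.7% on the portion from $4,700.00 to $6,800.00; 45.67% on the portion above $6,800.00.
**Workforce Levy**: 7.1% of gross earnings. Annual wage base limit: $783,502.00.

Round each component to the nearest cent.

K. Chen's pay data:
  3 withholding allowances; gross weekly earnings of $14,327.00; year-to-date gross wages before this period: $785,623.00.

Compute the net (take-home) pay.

$9,563.99

Territorial Income Tax: taxable = $14,327.00 − 3×$195.00 = $13,742.00
  $1,592.60 + 45.67% × ($13,742.00 − $6,800.00) = $1,592.60 + 45.67% × $6,942.00 = $4,763.01
Workforce Levy: YTD $785,623.00 ≥ cap $783,502.00 → $0.00
Total withheld: $4,763.01 + $0.00 = $4,763.01
Net pay: $14,327.00 − $4,763.01 = $9,563.99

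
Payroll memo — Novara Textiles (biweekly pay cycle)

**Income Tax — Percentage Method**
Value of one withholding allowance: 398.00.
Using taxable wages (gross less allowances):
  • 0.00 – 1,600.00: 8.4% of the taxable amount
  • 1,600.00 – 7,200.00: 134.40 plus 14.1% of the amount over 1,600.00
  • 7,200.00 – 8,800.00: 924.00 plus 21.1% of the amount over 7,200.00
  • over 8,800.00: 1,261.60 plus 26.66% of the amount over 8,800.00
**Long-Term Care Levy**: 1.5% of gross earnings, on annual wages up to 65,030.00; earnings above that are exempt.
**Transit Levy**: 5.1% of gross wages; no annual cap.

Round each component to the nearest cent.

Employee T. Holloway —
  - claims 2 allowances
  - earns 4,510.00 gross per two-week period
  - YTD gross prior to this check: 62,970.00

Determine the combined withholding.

693.38

Income Tax: taxable = 4,510.00 − 2×398.00 = 3,714.00
  134.40 + 14.1% × (3,714.00 − 1,600.00) = 134.40 + 14.1% × 2,114.00 = 432.47
Long-Term Care Levy: cap 65,030.00 − YTD 62,970.00 = 2,060.00 subject; 1.5% × 2,060.00 = 30.90
Transit Levy: 5.1% × 4,510.00 = 230.01
Total: 432.47 + 30.90 + 230.01 = 693.38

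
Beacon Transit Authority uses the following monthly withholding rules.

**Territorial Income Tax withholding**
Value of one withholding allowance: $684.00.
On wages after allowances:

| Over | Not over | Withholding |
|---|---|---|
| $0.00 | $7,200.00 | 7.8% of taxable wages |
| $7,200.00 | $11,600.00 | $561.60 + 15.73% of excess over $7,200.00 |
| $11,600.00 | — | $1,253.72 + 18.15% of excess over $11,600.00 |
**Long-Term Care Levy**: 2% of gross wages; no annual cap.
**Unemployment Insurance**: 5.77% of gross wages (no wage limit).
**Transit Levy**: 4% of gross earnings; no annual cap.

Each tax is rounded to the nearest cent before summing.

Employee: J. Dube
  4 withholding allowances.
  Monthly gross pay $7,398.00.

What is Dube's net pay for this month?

$6,163.62

Territorial Income Tax: taxable = $7,398.00 − 4×$684.00 = $4,662.00
  7.8% × $4,662.00 = $363.64
Long-Term Care Levy: 2% × $7,398.00 = $147.96
Unemployment Insurance: 5.77% × $7,398.00 = $426.86
Transit Levy: 4% × $7,398.00 = $295.92
Total withheld: $363.64 + $147.96 + $426.86 + $295.92 = $1,234.38
Net pay: $7,398.00 − $1,234.38 = $6,163.62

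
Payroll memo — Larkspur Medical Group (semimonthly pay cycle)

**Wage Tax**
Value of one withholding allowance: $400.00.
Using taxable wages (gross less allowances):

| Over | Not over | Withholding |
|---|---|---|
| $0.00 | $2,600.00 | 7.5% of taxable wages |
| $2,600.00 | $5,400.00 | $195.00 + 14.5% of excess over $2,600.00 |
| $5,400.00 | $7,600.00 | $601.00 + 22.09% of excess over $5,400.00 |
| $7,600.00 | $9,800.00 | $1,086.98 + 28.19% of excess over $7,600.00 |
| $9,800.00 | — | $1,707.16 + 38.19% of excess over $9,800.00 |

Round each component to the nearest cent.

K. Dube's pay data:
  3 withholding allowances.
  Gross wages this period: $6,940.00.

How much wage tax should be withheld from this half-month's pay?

$676.11

Wage Tax: taxable = $6,940.00 − 3×$400.00 = $5,740.00
  $601.00 + 22.09% × ($5,740.00 − $5,400.00) = $601.00 + 22.09% × $340.00 = $676.11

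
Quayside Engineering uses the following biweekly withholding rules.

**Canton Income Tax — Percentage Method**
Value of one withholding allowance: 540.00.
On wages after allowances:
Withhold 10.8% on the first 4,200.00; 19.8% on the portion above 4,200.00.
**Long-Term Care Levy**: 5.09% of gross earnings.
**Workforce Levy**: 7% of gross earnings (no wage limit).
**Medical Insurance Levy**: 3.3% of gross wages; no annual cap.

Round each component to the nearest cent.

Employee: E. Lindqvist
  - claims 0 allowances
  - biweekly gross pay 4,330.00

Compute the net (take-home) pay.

3,184.27

Canton Income Tax: taxable = 4,330.00
  453.60 + 19.8% × (4,330.00 − 4,200.00) = 453.60 + 19.8% × 130.00 = 479.34
Long-Term Care Levy: 5.09% × 4,330.00 = 220.40
Workforce Levy: 7% × 4,330.00 = 303.10
Medical Insurance Levy: 3.3% × 4,330.00 = 142.89
Total withheld: 479.34 + 220.40 + 303.10 + 142.89 = 1,145.73
Net pay: 4,330.00 − 1,145.73 = 3,184.27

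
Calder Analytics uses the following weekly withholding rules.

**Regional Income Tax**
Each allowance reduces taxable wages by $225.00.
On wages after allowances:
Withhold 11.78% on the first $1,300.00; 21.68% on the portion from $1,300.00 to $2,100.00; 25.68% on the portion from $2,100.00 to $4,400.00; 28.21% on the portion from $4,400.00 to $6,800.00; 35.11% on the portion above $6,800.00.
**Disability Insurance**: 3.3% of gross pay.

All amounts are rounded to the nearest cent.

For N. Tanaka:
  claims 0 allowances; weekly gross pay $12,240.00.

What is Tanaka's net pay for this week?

Regional Income Tax: taxable = $12,240.00
  $1,594.26 + 35.11% × ($12,240.00 − $6,800.00) = $1,594.26 + 35.11% × $5,440.00 = $3,504.24
Disability Insurance: 3.3% × $12,240.00 = $403.92
Total withheld: $3,504.24 + $403.92 = $3,908.16
Net pay: $12,240.00 − $3,908.16 = $8,331.84

$8,331.84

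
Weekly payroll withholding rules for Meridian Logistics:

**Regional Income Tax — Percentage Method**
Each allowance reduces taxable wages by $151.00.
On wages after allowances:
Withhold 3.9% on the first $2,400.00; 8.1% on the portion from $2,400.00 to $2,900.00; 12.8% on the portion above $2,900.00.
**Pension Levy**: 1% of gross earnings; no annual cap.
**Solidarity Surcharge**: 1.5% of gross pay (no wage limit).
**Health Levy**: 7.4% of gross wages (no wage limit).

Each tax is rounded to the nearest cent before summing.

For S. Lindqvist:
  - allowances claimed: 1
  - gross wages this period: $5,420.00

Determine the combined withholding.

Regional Income Tax: taxable = $5,420.00 − 1×$151.00 = $5,269.00
  $134.10 + 12.8% × ($5,269.00 − $2,900.00) = $134.10 + 12.8% × $2,369.00 = $437.33
Pension Levy: 1% × $5,420.00 = $54.20
Solidarity Surcharge: 1.5% × $5,420.00 = $81.30
Health Levy: 7.4% × $5,420.00 = $401.08
Total: $437.33 + $54.20 + $81.30 + $401.08 = $973.91

$973.91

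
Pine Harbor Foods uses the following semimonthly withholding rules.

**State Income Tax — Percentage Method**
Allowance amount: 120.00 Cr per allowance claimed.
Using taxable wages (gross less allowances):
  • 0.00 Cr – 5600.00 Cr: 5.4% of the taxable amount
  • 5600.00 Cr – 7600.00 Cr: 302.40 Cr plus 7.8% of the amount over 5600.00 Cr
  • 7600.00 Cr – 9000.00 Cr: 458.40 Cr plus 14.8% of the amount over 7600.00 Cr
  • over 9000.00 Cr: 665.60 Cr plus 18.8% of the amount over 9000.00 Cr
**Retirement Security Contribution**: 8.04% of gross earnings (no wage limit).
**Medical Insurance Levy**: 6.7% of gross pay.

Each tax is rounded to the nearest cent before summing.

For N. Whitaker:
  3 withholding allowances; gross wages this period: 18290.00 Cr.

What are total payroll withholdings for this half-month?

State Income Tax: taxable = 18290.00 Cr − 3×120.00 Cr = 17930.00 Cr
  665.60 Cr + 18.8% × (17930.00 Cr − 9000.00 Cr) = 665.60 Cr + 18.8% × 8930.00 Cr = 2344.44 Cr
Retirement Security Contribution: 8.04% × 18290.00 Cr = 1470.52 Cr
Medical Insurance Levy: 6.7% × 18290.00 Cr = 1225.43 Cr
Total: 2344.44 Cr + 1470.52 Cr + 1225.43 Cr = 5040.39 Cr

5040.39 Cr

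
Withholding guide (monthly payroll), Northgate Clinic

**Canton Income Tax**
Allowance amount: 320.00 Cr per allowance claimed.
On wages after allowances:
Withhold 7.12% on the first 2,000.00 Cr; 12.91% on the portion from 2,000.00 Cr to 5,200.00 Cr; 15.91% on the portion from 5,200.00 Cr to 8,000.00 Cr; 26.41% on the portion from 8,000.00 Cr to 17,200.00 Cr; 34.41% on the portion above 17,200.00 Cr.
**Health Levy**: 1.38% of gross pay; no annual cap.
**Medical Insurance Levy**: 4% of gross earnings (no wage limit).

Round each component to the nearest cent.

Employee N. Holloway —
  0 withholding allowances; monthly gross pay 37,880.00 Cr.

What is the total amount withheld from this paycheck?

Canton Income Tax: taxable = 37,880.00 Cr
  3,430.72 Cr + 34.41% × (37,880.00 Cr − 17,200.00 Cr) = 3,430.72 Cr + 34.41% × 20,680.00 Cr = 10,546.71 Cr
Health Levy: 1.38% × 37,880.00 Cr = 522.74 Cr
Medical Insurance Levy: 4% × 37,880.00 Cr = 1,515.20 Cr
Total: 10,546.71 Cr + 522.74 Cr + 1,515.20 Cr = 12,584.65 Cr

12,584.65 Cr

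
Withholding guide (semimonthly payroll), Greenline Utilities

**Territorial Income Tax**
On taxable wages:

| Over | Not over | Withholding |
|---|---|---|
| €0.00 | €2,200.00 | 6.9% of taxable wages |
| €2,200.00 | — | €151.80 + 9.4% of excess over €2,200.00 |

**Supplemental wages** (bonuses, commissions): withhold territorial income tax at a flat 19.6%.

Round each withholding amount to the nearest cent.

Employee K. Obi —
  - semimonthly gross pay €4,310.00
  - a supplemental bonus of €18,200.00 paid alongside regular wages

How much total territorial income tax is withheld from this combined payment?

Territorial Income Tax: taxable = €4,310.00
  €151.80 + 9.4% × (€4,310.00 − €2,200.00) = €151.80 + 9.4% × €2,110.00 = €350.14
Supplemental (19.6% flat on bonus): 19.6% × €18,200.00 = €3,567.20
Total territorial income tax: €350.14 + €3,567.20 = €3,917.34

€3,917.34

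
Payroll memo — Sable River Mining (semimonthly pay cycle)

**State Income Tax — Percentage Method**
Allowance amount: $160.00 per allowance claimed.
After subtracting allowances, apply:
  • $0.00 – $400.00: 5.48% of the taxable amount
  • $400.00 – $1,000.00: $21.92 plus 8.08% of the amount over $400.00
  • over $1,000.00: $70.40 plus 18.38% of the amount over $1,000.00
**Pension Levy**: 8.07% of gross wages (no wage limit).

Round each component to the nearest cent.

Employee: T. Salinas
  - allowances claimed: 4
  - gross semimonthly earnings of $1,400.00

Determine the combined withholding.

State Income Tax: taxable = $1,400.00 − 4×$160.00 = $760.00
  $21.92 + 8.08% × ($760.00 − $400.00) = $21.92 + 8.08% × $360.00 = $51.01
Pension Levy: 8.07% × $1,400.00 = $112.98
Total: $51.01 + $112.98 = $163.99

$163.99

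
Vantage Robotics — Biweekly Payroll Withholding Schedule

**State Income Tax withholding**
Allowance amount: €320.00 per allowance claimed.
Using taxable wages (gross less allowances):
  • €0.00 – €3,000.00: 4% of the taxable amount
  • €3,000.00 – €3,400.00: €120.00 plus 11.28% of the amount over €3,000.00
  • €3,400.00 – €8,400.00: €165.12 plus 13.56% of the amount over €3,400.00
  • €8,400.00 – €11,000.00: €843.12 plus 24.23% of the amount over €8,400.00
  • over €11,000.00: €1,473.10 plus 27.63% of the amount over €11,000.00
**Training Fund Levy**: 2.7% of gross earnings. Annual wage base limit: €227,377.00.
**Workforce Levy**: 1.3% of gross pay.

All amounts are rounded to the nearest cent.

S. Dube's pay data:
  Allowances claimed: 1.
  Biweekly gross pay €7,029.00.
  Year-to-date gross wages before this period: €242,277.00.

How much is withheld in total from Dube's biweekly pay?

State Income Tax: taxable = €7,029.00 − 1×€320.00 = €6,709.00
  €165.12 + 13.56% × (€6,709.00 − €3,400.00) = €165.12 + 13.56% × €3,309.00 = €613.82
Training Fund Levy: YTD €242,277.00 ≥ cap €227,377.00 → €0.00
Workforce Levy: 1.3% × €7,029.00 = €91.38
Total: €613.82 + €0.00 + €91.38 = €705.20

€705.20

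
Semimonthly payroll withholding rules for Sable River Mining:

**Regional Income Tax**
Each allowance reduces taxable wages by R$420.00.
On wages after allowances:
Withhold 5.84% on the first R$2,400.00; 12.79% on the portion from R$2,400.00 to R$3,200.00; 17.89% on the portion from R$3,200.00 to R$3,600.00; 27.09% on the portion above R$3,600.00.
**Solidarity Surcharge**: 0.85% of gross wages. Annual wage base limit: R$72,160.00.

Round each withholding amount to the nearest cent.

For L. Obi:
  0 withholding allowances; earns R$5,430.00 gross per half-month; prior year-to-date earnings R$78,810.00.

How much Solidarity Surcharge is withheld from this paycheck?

R$0.00

Solidarity Surcharge: YTD R$78,810.00 ≥ cap R$72,160.00 → R$0.00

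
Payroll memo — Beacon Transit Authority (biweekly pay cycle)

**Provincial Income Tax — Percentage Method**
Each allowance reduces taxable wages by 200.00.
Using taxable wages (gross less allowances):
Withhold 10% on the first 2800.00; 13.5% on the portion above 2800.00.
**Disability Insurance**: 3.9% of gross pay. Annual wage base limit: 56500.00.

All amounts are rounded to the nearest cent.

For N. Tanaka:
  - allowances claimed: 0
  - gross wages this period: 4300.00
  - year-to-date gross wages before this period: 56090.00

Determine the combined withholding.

498.49

Provincial Income Tax: taxable = 4300.00
  280.00 + 13.5% × (4300.00 − 2800.00) = 280.00 + 13.5% × 1500.00 = 482.50
Disability Insurance: cap 56500.00 − YTD 56090.00 = 410.00 subject; 3.9% × 410.00 = 15.99
Total: 482.50 + 15.99 = 498.49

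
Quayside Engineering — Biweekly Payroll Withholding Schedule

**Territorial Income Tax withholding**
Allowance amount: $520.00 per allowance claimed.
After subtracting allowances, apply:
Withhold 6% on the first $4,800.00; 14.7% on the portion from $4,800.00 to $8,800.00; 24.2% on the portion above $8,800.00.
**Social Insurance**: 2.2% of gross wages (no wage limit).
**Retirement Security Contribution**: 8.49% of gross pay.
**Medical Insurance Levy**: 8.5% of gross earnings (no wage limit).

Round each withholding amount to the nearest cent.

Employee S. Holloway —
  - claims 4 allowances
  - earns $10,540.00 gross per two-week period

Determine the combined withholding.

$2,848.65

Territorial Income Tax: taxable = $10,540.00 − 4×$520.00 = $8,460.00
  $288.00 + 14.7% × ($8,460.00 − $4,800.00) = $288.00 + 14.7% × $3,660.00 = $826.02
Social Insurance: 2.2% × $10,540.00 = $231.88
Retirement Security Contribution: 8.49% × $10,540.00 = $894.85
Medical Insurance Levy: 8.5% × $10,540.00 = $895.90
Total: $826.02 + $231.88 + $894.85 + $895.90 = $2,848.65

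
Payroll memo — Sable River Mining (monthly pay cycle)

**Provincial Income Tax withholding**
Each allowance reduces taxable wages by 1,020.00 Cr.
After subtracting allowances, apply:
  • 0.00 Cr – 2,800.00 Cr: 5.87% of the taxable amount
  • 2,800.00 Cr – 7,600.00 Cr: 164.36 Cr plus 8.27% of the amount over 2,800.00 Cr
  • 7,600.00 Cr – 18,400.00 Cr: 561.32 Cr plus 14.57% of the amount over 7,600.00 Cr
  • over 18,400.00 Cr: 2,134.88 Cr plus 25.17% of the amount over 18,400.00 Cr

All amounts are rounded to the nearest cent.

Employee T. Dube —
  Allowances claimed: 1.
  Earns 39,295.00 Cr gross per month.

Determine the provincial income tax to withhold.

Provincial Income Tax: taxable = 39,295.00 Cr − 1×1,020.00 Cr = 38,275.00 Cr
  2,134.88 Cr + 25.17% × (38,275.00 Cr − 18,400.00 Cr) = 2,134.88 Cr + 25.17% × 19,875.00 Cr = 7,137.42 Cr

7,137.42 Cr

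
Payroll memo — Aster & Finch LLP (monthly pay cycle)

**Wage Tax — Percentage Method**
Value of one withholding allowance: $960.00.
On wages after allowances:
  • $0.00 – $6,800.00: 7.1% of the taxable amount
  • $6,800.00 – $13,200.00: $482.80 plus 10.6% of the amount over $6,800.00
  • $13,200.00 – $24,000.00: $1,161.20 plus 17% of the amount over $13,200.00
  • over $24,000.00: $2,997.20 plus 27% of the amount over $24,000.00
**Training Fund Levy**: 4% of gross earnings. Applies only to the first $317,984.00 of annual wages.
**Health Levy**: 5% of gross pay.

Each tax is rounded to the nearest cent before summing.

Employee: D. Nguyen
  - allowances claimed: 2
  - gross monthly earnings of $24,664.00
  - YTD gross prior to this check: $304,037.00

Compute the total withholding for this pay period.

Wage Tax: taxable = $24,664.00 − 2×$960.00 = $22,744.00
  $1,161.20 + 17% × ($22,744.00 − $13,200.00) = $1,161.20 + 17% × $9,544.00 = $2,783.68
Training Fund Levy: cap $317,984.00 − YTD $304,037.00 = $13,947.00 subject; 4% × $13,947.00 = $557.88
Health Levy: 5% × $24,664.00 = $1,233.20
Total: $2,783.68 + $557.88 + $1,233.20 = $4,574.76

$4,574.76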